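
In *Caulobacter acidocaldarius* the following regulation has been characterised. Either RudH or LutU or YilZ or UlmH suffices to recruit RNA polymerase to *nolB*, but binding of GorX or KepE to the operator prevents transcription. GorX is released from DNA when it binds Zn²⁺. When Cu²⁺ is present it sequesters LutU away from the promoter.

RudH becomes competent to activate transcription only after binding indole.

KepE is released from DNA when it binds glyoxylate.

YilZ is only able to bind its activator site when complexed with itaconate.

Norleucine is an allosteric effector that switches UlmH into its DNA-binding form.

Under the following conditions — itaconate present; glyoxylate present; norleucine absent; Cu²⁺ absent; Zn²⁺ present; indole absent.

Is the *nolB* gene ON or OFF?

Indole is absent, so RudH is inactive.
Zn²⁺ is present, so GorX is inactive.
Cu²⁺ is absent, so LutU is active.
Itaconate is present, so YilZ is active.
Glyoxylate is present, so KepE is inactive.
Norleucine is absent, so UlmH is inactive.
Activator LutU is present, so *nolB* is transcribed.

ON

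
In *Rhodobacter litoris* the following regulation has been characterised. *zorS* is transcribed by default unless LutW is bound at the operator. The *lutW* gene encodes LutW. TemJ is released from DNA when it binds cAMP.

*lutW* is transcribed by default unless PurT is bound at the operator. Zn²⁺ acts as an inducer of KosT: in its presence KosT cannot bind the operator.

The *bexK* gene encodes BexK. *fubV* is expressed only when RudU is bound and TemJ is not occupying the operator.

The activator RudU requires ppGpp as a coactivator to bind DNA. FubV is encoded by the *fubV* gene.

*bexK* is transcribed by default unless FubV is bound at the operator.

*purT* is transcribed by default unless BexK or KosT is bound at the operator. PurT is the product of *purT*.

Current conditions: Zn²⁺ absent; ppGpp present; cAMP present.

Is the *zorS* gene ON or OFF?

cAMP is present, so TemJ is inactive.
ppGpp is present, so RudU is active.
No repressor is bound and RudU is active, so *fubV* is transcribed.
So FubV is produced and active.
With repressor FubV bound, *bexK* is not transcribed.
So BexK is not produced.
Zn²⁺ is absent, so KosT is active.
With repressor KosT bound, *purT* is not transcribed.
So PurT is not produced.
With no repressor bound, *lutW* is transcribed.
So LutW is produced and active.
With repressor LutW bound, *zorS* is not transcribed.

OFF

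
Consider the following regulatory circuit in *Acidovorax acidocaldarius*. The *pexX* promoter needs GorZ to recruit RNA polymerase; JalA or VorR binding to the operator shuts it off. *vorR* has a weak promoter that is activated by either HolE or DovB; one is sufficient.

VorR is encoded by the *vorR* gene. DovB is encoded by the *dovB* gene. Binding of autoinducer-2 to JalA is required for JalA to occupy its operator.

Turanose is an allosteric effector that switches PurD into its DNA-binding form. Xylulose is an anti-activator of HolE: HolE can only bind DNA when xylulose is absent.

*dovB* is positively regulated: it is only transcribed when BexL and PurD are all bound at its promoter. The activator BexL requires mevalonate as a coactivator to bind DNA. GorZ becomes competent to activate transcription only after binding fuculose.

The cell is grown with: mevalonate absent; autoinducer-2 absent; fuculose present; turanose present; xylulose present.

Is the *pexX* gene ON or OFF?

ON

Autoinducer-2 is absent, so JalA is inactive.
Fuculose is present, so GorZ is active.
Xylulose is present, so HolE is inactive.
Mevalonate is absent, so BexL is inactive.
Turanose is present, so PurD is active.
Required activator BexL is absent, so *dovB* is not transcribed.
So DovB is not produced.
No activator is available at the *vorR* promoter, so *vorR* is not transcribed.
So VorR is not produced.
No repressor is bound and GorZ is active, so *pexX* is transcribed.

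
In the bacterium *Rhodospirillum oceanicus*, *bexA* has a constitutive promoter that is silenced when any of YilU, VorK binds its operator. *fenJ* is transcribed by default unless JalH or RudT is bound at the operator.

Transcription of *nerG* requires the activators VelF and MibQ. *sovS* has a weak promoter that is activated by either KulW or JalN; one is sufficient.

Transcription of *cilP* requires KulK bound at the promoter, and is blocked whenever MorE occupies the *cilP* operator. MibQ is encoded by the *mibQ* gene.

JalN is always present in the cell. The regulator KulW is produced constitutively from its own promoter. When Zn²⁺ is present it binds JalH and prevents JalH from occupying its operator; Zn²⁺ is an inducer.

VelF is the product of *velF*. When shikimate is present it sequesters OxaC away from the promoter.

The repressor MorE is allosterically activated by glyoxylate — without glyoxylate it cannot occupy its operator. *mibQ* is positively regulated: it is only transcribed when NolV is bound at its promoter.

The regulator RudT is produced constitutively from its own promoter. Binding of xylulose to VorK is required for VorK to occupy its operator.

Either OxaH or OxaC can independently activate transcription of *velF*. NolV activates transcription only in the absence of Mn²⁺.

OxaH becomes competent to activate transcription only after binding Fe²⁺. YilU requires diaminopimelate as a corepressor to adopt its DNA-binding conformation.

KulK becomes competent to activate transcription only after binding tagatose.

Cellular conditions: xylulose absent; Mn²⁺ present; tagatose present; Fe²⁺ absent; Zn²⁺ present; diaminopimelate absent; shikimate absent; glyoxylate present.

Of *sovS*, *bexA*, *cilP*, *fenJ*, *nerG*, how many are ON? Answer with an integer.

2

KulW is produced constitutively and is active.
JalN is produced constitutively and is active.
Activator KulW is present, so *sovS* is transcribed.
→ *sovS* is ON.
Diaminopimelate is absent, so YilU is inactive.
Xylulose is absent, so VorK is inactive.
With no repressor bound, *bexA* is transcribed.
→ *bexA* is ON.
Glyoxylate is present, so MorE is active.
Tagatose is present, so KulK is active.
With repressor MorE bound, *cilP* is not transcribed.
→ *cilP* is OFF.
Zn²⁺ is present, so JalH is inactive.
RudT is produced constitutively and is active.
With repressor RudT bound, *fenJ* is not transcribed.
→ *fenJ* is OFF.
Fe²⁺ is absent, so OxaH is inactive.
Shikimate is absent, so OxaC is active.
Activator OxaC is present, so *velF* is transcribed.
So VelF is produced and active.
Mn²⁺ is present, so NolV is inactive.
Required activator NolV is absent, so *mibQ* is not transcribed.
So MibQ is not produced.
Required activator MibQ is absent, so *nerG* is not transcribed.
→ *nerG* is OFF.
2 of the 5 genes are transcribed.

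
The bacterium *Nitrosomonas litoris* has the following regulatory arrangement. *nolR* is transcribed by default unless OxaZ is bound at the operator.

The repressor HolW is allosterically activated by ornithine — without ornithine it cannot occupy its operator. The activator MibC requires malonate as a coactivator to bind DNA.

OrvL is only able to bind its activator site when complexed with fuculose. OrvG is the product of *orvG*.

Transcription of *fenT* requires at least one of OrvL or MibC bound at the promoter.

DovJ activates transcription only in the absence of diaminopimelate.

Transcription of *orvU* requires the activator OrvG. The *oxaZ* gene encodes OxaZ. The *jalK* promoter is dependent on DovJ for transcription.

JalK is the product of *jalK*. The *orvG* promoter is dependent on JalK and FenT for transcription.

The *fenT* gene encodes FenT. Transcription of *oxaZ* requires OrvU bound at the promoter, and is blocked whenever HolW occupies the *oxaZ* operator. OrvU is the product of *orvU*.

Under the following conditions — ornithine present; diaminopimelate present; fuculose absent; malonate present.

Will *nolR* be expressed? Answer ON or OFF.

ON

Diaminopimelate is present, so DovJ is inactive.
Required activator DovJ is absent, so *jalK* is not transcribed.
So JalK is not produced.
Fuculose is absent, so OrvL is inactive.
Malonate is present, so MibC is active.
Activator MibC is present, so *fenT* is transcribed.
So FenT is produced and active.
Required activator JalK is absent, so *orvG* is not transcribed.
So OrvG is not produced.
Required activator OrvG is absent, so *orvU* is not transcribed.
So OrvU is not produced.
Ornithine is present, so HolW is active.
With repressor HolW bound, *oxaZ* is not transcribed.
So OxaZ is not produced.
With no repressor bound, *nolR* is transcribed.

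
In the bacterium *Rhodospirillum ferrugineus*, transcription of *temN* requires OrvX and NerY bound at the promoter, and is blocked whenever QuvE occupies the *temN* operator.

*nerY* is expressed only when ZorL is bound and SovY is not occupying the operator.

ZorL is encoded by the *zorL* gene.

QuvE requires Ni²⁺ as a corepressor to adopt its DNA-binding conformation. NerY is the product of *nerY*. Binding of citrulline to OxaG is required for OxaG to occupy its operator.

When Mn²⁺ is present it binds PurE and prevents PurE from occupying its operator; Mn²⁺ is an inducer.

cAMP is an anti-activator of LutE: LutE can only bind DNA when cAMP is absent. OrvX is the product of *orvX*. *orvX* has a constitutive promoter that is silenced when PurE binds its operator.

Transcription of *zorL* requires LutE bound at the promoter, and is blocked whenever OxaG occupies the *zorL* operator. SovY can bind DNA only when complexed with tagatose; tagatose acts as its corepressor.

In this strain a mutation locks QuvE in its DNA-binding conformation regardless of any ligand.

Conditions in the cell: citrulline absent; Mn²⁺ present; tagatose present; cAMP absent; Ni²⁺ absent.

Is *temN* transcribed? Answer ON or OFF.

OFF

QuvE is constitutively active in this strain.
Mn²⁺ is present, so PurE is inactive.
With no repressor bound, *orvX* is transcribed.
So OrvX is produced and active.
Citrulline is absent, so OxaG is inactive.
cAMP is absent, so LutE is active.
No repressor is bound and LutE is active, so *zorL* is transcribed.
So ZorL is produced and active.
Tagatose is present, so SovY is active.
With repressor SovY bound, *nerY* is not transcribed.
So NerY is not produced.
With repressor QuvE bound, *temN* is not transcribed.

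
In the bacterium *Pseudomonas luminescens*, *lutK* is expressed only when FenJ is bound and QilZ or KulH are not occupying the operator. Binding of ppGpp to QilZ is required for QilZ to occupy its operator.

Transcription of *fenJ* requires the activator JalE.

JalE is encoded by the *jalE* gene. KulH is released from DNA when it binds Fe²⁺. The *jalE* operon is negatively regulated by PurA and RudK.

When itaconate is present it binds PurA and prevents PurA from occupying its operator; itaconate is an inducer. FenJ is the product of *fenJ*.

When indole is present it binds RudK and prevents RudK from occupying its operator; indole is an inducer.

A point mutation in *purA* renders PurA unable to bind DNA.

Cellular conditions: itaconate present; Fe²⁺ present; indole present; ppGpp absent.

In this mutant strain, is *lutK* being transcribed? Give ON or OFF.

ppGpp is absent, so QilZ is inactive.
Fe²⁺ is present, so KulH is inactive.
PurA is non-functional in this strain, so it has no effect.
Indole is present, so RudK is inactive.
With no repressor bound, *jalE* is transcribed.
So JalE is produced and active.
No repressor is bound and JalE is active, so *fenJ* is transcribed.
So FenJ is produced and active.
No repressor is bound and FenJ is active, so *lutK* is transcribed.

ON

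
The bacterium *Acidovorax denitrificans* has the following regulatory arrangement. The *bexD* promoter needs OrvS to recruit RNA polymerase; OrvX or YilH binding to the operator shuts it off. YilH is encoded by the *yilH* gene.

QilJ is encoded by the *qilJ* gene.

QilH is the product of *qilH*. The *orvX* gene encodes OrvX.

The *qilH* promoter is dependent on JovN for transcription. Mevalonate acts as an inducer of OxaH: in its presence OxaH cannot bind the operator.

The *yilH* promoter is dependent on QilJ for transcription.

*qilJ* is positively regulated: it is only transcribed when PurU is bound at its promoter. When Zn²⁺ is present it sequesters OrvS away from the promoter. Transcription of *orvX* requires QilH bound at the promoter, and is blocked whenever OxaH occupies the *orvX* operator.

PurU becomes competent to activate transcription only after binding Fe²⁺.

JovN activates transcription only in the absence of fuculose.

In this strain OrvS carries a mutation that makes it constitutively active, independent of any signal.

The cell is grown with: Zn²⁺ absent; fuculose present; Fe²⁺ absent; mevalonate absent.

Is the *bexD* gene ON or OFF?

Mevalonate is absent, so OxaH is active.
Fuculose is present, so JovN is inactive.
Required activator JovN is absent, so *qilH* is not transcribed.
So QilH is not produced.
With repressor OxaH bound, *orvX* is not transcribed.
So OrvX is not produced.
OrvS is constitutively active in this strain.
Fe²⁺ is absent, so PurU is inactive.
Required activator PurU is absent, so *qilJ* is not transcribed.
So QilJ is not produced.
Required activator QilJ is absent, so *yilH* is not transcribed.
So YilH is not produced.
No repressor is bound and OrvS is active, so *bexD* is transcribed.

ON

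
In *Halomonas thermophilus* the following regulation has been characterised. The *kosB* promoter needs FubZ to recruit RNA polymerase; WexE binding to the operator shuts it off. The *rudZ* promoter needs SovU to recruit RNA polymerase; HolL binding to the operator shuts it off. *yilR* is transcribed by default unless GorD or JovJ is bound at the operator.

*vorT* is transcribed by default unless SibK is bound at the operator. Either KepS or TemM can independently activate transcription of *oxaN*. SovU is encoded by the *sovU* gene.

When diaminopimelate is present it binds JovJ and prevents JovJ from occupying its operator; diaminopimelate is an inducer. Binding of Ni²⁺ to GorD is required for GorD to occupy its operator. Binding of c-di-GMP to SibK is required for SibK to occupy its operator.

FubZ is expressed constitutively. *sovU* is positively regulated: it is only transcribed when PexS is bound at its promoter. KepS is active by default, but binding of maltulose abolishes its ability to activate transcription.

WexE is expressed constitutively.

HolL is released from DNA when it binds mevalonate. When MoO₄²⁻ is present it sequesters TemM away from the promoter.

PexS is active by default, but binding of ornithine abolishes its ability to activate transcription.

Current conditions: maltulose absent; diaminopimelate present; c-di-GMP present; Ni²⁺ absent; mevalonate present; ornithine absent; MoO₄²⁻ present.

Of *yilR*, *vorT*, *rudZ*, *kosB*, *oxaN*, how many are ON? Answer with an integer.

Ni²⁺ is absent, so GorD is inactive.
Diaminopimelate is present, so JovJ is inactive.
With no repressor bound, *yilR* is transcribed.
→ *yilR* is ON.
c-di-GMP is present, so SibK is active.
With repressor SibK bound, *vorT* is not transcribed.
→ *vorT* is OFF.
Ornithine is absent, so PexS is active.
No repressor is bound and PexS is active, so *sovU* is transcribed.
So SovU is produced and active.
Mevalonate is present, so HolL is inactive.
No repressor is bound and SovU is active, so *rudZ* is transcribed.
→ *rudZ* is ON.
WexE is produced constitutively and is active.
FubZ is produced constitutively and is active.
With repressor WexE bound, *kosB* is not transcribed.
→ *kosB* is OFF.
Maltulose is absent, so KepS is active.
MoO₄²⁻ is present, so TemM is inactive.
Activator KepS is present, so *oxaN* is transcribed.
→ *oxaN* is ON.
3 of the 5 genes are transcribed.

3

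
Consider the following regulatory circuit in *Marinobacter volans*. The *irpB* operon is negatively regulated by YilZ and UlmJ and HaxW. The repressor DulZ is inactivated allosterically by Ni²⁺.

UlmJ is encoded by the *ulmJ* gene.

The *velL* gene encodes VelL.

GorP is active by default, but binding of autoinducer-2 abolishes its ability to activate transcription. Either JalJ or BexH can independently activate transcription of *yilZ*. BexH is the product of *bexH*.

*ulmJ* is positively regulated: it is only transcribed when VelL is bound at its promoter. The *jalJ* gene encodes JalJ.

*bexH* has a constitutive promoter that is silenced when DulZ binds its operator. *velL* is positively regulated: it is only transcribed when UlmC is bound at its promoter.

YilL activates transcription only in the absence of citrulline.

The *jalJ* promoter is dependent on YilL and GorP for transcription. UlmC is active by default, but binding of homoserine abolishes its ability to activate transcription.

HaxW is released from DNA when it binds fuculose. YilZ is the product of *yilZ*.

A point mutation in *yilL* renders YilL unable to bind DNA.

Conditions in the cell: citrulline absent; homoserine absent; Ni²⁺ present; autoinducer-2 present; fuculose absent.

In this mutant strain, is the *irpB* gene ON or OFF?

YilL is non-functional in this strain, so it has no effect.
Autoinducer-2 is present, so GorP is inactive.
Required activator YilL is absent, so *jalJ* is not transcribed.
So JalJ is not produced.
Ni²⁺ is present, so DulZ is inactive.
With no repressor bound, *bexH* is transcribed.
So BexH is produced and active.
Activator BexH is present, so *yilZ* is transcribed.
So YilZ is produced and active.
Homoserine is absent, so UlmC is active.
No repressor is bound and UlmC is active, so *velL* is transcribed.
So VelL is produced and active.
No repressor is bound and VelL is active, so *ulmJ* is transcribed.
So UlmJ is produced and active.
Fuculose is absent, so HaxW is active.
With repressor YilZ bound, *irpB* is not transcribed.

OFF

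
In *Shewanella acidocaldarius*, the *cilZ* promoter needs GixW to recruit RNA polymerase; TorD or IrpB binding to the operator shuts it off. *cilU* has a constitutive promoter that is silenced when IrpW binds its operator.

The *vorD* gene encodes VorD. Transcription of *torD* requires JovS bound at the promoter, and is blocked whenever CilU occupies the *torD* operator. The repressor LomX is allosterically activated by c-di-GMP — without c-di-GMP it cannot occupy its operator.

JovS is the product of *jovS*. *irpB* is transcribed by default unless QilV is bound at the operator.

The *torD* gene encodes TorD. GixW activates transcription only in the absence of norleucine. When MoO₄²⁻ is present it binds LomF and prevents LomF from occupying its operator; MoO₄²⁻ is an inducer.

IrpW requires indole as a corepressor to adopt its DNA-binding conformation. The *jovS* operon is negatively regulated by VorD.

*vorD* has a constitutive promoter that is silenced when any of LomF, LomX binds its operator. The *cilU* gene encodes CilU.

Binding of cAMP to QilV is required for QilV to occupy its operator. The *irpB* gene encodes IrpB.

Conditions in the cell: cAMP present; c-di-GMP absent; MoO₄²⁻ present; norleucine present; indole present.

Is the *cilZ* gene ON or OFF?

Norleucine is present, so GixW is inactive.
Indole is present, so IrpW is active.
With repressor IrpW bound, *cilU* is not transcribed.
So CilU is not produced.
MoO₄²⁻ is present, so LomF is inactive.
c-di-GMP is absent, so LomX is inactive.
With no repressor bound, *vorD* is transcribed.
So VorD is produced and active.
With repressor VorD bound, *jovS* is not transcribed.
So JovS is not produced.
Required activator JovS is absent, so *torD* is not transcribed.
So TorD is not produced.
cAMP is present, so QilV is active.
With repressor QilV bound, *irpB* is not transcribed.
So IrpB is not produced.
Required activator GixW is absent, so *cilZ* is not transcribed.

OFF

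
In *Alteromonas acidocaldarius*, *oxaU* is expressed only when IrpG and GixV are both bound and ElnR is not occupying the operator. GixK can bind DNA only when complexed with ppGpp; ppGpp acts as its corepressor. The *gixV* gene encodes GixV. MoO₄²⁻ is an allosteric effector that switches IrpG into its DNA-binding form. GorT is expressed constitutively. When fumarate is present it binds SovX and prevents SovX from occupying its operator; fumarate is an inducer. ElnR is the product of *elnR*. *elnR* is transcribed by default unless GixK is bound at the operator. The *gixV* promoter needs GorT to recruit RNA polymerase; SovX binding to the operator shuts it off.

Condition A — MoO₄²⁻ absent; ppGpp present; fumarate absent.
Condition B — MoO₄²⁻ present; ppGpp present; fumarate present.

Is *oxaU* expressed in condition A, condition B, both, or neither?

Condition A:
MoO₄²⁻ is absent, so IrpG is inactive.
ppGpp is present, so GixK is active.
With repressor GixK bound, *elnR* is not transcribed.
So ElnR is not produced.
GorT is produced constitutively and is active.
Fumarate is absent, so SovX is active.
With repressor SovX bound, *gixV* is not transcribed.
So GixV is not produced.
Required activator IrpG is absent, so *oxaU* is not transcribed.
→ *oxaU* is OFF in A.
Condition B:
MoO₄²⁻ is present, so IrpG is active.
ppGpp is present, so GixK is active.
With repressor GixK bound, *elnR* is not transcribed.
So ElnR is not produced.
GorT is produced constitutively and is active.
Fumarate is present, so SovX is inactive.
No repressor is bound and GorT is active, so *gixV* is transcribed.
So GixV is produced and active.
No repressor is bound and IrpG and GixV are active, so *oxaU* is transcribed.
→ *oxaU* is ON in B.

B only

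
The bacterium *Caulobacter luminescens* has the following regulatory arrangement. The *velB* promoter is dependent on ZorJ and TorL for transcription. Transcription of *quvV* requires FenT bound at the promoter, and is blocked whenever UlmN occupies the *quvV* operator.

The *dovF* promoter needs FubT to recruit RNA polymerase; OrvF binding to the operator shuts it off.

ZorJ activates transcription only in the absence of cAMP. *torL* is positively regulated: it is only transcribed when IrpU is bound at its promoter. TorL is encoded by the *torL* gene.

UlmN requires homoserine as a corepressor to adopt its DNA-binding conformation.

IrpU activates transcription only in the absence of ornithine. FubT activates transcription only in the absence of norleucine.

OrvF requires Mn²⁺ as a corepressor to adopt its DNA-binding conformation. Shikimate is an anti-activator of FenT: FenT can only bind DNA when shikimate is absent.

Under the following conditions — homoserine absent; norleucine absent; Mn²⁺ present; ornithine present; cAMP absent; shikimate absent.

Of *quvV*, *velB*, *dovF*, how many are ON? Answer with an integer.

1

Homoserine is absent, so UlmN is inactive.
Shikimate is absent, so FenT is active.
No repressor is bound and FenT is active, so *quvV* is transcribed.
→ *quvV* is ON.
cAMP is absent, so ZorJ is active.
Ornithine is present, so IrpU is inactive.
Required activator IrpU is absent, so *torL* is not transcribed.
So TorL is not produced.
Required activator TorL is absent, so *velB* is not transcribed.
→ *velB* is OFF.
Mn²⁺ is present, so OrvF is active.
Norleucine is absent, so FubT is active.
With repressor OrvF bound, *dovF* is not transcribed.
→ *dovF* is OFF.
1 of the 3 genes is transcribed.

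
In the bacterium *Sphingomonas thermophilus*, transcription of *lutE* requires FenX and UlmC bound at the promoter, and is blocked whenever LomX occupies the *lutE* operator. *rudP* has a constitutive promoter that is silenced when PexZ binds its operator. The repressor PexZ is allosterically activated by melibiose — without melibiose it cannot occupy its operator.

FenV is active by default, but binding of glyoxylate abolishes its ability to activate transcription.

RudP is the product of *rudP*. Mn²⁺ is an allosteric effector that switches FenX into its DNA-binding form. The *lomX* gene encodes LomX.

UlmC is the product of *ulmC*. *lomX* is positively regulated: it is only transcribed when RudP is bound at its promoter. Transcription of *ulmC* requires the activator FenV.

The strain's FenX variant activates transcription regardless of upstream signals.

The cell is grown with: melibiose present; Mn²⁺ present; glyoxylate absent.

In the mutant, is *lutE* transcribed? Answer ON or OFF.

ON

Melibiose is present, so PexZ is active.
With repressor PexZ bound, *rudP* is not transcribed.
So RudP is not produced.
Required activator RudP is absent, so *lomX* is not transcribed.
So LomX is not produced.
FenX is constitutively active in this strain.
Glyoxylate is absent, so FenV is active.
No repressor is bound and FenV is active, so *ulmC* is transcribed.
So UlmC is produced and active.
No repressor is bound and FenX and UlmC are active, so *lutE* is transcribed.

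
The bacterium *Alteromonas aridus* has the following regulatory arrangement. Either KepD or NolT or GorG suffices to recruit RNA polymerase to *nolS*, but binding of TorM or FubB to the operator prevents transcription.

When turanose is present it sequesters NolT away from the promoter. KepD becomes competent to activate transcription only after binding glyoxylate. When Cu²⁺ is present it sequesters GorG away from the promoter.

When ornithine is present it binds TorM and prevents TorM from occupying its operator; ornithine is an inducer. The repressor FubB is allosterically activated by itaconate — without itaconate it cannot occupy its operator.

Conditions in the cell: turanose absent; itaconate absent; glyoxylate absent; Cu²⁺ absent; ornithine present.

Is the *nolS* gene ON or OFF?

ON

Glyoxylate is absent, so KepD is inactive.
Ornithine is present, so TorM is inactive.
Turanose is absent, so NolT is active.
Itaconate is absent, so FubB is inactive.
Cu²⁺ is absent, so GorG is active.
Activator NolT is present, so *nolS* is transcribed.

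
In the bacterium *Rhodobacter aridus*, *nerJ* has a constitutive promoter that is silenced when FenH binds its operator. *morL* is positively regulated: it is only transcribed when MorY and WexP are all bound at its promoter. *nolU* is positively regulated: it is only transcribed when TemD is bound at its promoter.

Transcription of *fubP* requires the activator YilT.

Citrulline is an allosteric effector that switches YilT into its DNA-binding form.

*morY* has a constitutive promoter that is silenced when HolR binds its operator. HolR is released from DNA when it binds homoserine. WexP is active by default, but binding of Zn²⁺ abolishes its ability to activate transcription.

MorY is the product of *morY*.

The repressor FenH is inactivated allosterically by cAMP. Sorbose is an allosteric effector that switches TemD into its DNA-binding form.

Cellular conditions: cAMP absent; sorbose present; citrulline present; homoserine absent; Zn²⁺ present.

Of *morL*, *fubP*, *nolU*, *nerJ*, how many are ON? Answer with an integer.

2

Homoserine is absent, so HolR is active.
With repressor HolR bound, *morY* is not transcribed.
So MorY is not produced.
Zn²⁺ is present, so WexP is inactive.
Required activator MorY is absent, so *morL* is not transcribed.
→ *morL* is OFF.
Citrulline is present, so YilT is active.
No repressor is bound and YilT is active, so *fubP* is transcribed.
→ *fubP* is ON.
Sorbose is present, so TemD is active.
No repressor is bound and TemD is active, so *nolU* is transcribed.
→ *nolU* is ON.
cAMP is absent, so FenH is active.
With repressor FenH bound, *nerJ* is not transcribed.
→ *nerJ* is OFF.
2 of the 4 genes are transcribed.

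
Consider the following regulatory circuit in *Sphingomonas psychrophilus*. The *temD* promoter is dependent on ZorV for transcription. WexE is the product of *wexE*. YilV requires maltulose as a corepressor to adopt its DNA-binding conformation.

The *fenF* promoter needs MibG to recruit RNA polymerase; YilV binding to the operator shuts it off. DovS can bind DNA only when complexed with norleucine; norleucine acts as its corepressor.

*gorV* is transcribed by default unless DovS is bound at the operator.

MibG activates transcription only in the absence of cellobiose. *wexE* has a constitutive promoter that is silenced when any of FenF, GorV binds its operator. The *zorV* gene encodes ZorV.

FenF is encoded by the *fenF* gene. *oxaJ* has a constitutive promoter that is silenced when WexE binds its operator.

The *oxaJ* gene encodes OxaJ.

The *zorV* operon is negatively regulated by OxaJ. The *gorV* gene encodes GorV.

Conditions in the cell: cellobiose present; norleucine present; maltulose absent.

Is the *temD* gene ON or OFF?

ON

Maltulose is absent, so YilV is inactive.
Cellobiose is present, so MibG is inactive.
Required activator MibG is absent, so *fenF* is not transcribed.
So FenF is not produced.
Norleucine is present, so DovS is active.
With repressor DovS bound, *gorV* is not transcribed.
So GorV is not produced.
With no repressor bound, *wexE* is transcribed.
So WexE is produced and active.
With repressor WexE bound, *oxaJ* is not transcribed.
So OxaJ is not produced.
With no repressor bound, *zorV* is transcribed.
So ZorV is produced and active.
No repressor is bound and ZorV is active, so *temD* is transcribed.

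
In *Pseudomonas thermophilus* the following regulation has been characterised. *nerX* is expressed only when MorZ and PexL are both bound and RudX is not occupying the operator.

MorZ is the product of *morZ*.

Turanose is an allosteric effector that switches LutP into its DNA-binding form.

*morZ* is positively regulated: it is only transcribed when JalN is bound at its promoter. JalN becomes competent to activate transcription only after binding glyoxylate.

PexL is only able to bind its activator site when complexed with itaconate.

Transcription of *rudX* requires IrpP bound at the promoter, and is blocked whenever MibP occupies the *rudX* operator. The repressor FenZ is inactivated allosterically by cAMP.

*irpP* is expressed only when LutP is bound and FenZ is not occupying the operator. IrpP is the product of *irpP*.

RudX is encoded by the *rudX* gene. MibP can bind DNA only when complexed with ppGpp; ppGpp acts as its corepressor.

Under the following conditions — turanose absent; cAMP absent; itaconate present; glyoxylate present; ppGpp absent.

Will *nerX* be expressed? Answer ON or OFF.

cAMP is absent, so FenZ is active.
Turanose is absent, so LutP is inactive.
With repressor FenZ bound, *irpP* is not transcribed.
So IrpP is not produced.
ppGpp is absent, so MibP is inactive.
Required activator IrpP is absent, so *rudX* is not transcribed.
So RudX is not produced.
Glyoxylate is present, so JalN is active.
No repressor is bound and JalN is active, so *morZ* is transcribed.
So MorZ is produced and active.
Itaconate is present, so PexL is active.
No repressor is bound and MorZ and PexL are active, so *nerX* is transcribed.

ON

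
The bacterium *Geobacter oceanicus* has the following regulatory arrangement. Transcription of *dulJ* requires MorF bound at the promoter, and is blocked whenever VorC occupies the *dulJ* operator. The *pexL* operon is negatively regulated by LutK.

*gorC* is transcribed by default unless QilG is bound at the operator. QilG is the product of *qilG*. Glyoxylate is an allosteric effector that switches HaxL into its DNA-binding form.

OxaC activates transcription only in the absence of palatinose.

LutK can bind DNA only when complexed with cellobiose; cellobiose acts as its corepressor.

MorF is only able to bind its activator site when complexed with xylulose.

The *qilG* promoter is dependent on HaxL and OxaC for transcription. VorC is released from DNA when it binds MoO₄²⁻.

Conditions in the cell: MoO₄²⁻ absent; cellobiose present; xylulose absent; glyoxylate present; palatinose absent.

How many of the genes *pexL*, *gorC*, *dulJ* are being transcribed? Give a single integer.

0

Cellobiose is present, so LutK is active.
With repressor LutK bound, *pexL* is not transcribed.
→ *pexL* is OFF.
Glyoxylate is present, so HaxL is active.
Palatinose is absent, so OxaC is active.
No repressor is bound and HaxL and OxaC are active, so *qilG* is transcribed.
So QilG is produced and active.
With repressor QilG bound, *gorC* is not transcribed.
→ *gorC* is OFF.
MoO₄²⁻ is absent, so VorC is active.
Xylulose is absent, so MorF is inactive.
With repressor VorC bound, *dulJ* is not transcribed.
→ *dulJ* is OFF.
0 of the 3 genes are transcribed.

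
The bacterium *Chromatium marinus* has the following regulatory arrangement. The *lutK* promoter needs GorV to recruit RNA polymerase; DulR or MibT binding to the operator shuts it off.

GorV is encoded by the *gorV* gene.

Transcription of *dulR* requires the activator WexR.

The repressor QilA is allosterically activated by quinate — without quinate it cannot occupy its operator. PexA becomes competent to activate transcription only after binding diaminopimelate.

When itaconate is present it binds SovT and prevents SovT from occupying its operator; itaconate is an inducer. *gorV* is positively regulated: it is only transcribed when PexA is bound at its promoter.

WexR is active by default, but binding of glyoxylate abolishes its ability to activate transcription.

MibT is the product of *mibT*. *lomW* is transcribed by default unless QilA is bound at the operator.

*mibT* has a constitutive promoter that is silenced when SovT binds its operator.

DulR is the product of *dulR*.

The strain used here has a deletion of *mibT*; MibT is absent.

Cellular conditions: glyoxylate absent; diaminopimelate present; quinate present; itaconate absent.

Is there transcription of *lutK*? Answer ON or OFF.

Glyoxylate is absent, so WexR is active.
No repressor is bound and WexR is active, so *dulR* is transcribed.
So DulR is produced and active.
Diaminopimelate is present, so PexA is active.
No repressor is bound and PexA is active, so *gorV* is transcribed.
So GorV is produced and active.
MibT is non-functional in this strain, so it has no effect.
With repressor DulR bound, *lutK* is not transcribed.

OFF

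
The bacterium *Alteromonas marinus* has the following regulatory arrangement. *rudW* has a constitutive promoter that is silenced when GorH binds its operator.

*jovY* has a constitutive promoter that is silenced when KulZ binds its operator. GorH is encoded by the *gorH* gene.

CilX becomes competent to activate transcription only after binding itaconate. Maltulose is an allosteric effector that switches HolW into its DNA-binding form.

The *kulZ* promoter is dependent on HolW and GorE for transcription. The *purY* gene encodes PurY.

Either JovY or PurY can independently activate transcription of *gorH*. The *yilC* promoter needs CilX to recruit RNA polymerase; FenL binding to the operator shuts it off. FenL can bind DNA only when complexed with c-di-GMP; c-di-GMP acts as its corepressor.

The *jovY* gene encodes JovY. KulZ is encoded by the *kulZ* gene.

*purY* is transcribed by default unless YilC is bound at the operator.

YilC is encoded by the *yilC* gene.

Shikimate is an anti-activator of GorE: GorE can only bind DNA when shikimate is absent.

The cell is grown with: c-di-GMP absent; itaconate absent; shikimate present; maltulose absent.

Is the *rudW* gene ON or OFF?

OFF

Maltulose is absent, so HolW is inactive.
Shikimate is present, so GorE is inactive.
Required activator HolW is absent, so *kulZ* is not transcribed.
So KulZ is not produced.
With no repressor bound, *jovY* is transcribed.
So JovY is produced and active.
c-di-GMP is absent, so FenL is inactive.
Itaconate is absent, so CilX is inactive.
Required activator CilX is absent, so *yilC* is not transcribed.
So YilC is not produced.
With no repressor bound, *purY* is transcribed.
So PurY is produced and active.
Activator JovY is present, so *gorH* is transcribed.
So GorH is produced and active.
With repressor GorH bound, *rudW* is not transcribed.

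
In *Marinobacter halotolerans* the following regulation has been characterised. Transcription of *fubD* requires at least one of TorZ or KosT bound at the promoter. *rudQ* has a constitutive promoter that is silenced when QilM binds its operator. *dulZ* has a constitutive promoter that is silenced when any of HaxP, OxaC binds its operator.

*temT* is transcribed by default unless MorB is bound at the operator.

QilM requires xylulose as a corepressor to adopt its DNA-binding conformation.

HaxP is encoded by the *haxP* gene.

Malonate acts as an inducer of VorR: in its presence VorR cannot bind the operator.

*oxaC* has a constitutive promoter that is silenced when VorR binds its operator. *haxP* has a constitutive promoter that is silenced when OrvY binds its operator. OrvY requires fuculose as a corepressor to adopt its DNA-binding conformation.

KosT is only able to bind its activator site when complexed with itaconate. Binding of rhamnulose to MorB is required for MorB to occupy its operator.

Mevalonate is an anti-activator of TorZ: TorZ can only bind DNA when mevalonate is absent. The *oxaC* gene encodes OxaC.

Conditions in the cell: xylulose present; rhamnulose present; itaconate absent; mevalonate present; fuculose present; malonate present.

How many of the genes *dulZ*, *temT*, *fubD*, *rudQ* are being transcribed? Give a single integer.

0

Fuculose is present, so OrvY is active.
With repressor OrvY bound, *haxP* is not transcribed.
So HaxP is not produced.
Malonate is present, so VorR is inactive.
With no repressor bound, *oxaC* is transcribed.
So OxaC is produced and active.
With repressor OxaC bound, *dulZ* is not transcribed.
→ *dulZ* is OFF.
Rhamnulose is present, so MorB is active.
With repressor MorB bound, *temT* is not transcribed.
→ *temT* is OFF.
Mevalonate is present, so TorZ is inactive.
Itaconate is absent, so KosT is inactive.
No activator is available at the *fubD* promoter, so *fubD* is not transcribed.
→ *fubD* is OFF.
Xylulose is present, so QilM is active.
With repressor QilM bound, *rudQ* is not transcribed.
→ *rudQ* is OFF.
0 of the 4 genes are transcribed.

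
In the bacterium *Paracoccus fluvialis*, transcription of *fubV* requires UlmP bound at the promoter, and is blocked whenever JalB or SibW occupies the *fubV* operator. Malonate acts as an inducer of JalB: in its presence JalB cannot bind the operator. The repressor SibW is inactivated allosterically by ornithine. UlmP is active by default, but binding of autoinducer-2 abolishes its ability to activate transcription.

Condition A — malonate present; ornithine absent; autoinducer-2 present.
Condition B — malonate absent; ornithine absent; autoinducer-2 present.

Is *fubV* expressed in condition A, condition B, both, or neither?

neither

Condition A:
Malonate is present, so JalB is inactive.
Ornithine is absent, so SibW is active.
Autoinducer-2 is present, so UlmP is inactive.
With repressor SibW bound, *fubV* is not transcribed.
→ *fubV* is OFF in A.
Condition B:
Malonate is absent, so JalB is active.
Ornithine is absent, so SibW is active.
Autoinducer-2 is present, so UlmP is inactive.
With repressor JalB bound, *fubV* is not transcribed.
→ *fubV* is OFF in B.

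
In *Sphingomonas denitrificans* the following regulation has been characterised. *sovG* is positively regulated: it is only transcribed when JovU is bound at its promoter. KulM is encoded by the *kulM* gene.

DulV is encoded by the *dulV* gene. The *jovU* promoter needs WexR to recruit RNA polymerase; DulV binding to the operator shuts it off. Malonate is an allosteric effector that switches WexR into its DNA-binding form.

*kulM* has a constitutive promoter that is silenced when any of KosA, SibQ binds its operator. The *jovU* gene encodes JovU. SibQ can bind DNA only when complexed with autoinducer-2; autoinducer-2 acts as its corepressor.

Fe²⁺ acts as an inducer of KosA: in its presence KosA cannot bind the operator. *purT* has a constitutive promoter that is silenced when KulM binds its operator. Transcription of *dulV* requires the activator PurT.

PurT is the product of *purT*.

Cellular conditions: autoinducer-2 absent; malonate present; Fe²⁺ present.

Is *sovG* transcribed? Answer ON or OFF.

ON

Fe²⁺ is present, so KosA is inactive.
Autoinducer-2 is absent, so SibQ is inactive.
With no repressor bound, *kulM* is transcribed.
So KulM is produced and active.
With repressor KulM bound, *purT* is not transcribed.
So PurT is not produced.
Required activator PurT is absent, so *dulV* is not transcribed.
So DulV is not produced.
Malonate is present, so WexR is active.
No repressor is bound and WexR is active, so *jovU* is transcribed.
So JovU is produced and active.
No repressor is bound and JovU is active, so *sovG* is transcribed.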